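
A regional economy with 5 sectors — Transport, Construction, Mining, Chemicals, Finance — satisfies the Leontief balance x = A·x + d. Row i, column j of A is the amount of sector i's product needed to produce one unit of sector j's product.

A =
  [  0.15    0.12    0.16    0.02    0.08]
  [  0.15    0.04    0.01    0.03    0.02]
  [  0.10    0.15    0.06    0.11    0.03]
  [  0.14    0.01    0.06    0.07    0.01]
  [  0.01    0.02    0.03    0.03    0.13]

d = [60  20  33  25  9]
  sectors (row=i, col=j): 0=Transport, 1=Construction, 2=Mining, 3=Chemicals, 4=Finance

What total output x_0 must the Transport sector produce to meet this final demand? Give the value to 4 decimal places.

Form M = I − A:
  [  0.85   -0.12   -0.16   -0.02   -0.08]
  [ -0.15    0.96   -0.01   -0.03   -0.02]
  [ -0.10   -0.15    0.94   -0.11   -0.03]
  [ -0.14   -0.01   -0.06    0.93   -0.01]
  [ -0.01   -0.02   -0.03   -0.03    0.87]
Leontief inverse L = M⁻¹:
  [  1.2489    0.1943    0.2228    0.0636    0.1277]
  [  0.2041    1.0765    0.0506    0.0466    0.0458]
  [  0.1902    0.1999    1.1095    0.1438    0.0620]
  [  0.2028    0.0541    0.1062    1.0951    0.0361]
  [  0.0326    0.0357    0.0456    0.0445    1.1553]
Total output x = L · d:
  x_0 = 1.2489·60 + 0.1943·20 + 0.2228·33 + 0.0636·25 + 0.1277·9 = 88.9127
  x_1 = 0.2041·60 + 1.0765·20 + 0.0506·33 + 0.0466·25 + 0.0458·9 = 37.0273
  x_2 = 0.1902·60 + 0.1999·20 + 1.1095·33 + 0.1438·25 + 0.0620·9 = 56.1770
  x_3 = 0.2028·60 + 0.0541·20 + 0.1062·33 + 1.0951·25 + 0.0361·9 = 44.4576
  x_4 = 0.0326·60 + 0.0357·20 + 0.0456·33 + 0.0445·25 + 1.1553·9 = 15.6882

88.9127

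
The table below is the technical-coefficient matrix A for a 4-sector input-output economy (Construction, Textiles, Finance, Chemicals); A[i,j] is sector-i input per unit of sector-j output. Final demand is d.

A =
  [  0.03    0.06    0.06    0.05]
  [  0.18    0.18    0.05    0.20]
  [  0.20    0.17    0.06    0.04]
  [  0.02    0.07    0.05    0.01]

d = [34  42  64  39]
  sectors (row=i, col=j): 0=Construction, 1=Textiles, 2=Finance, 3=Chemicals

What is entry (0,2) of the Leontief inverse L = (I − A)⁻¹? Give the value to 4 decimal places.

L[0,2] = 0.0776

Form M = I − A:
  [  0.97   -0.06   -0.06   -0.05]
  [ -0.18    0.82   -0.05   -0.20]
  [ -0.20   -0.17    0.94   -0.04]
  [ -0.02   -0.07   -0.05    0.99]
Leontief inverse L = M⁻¹:
  [  1.0672    0.1008    0.0776    0.0774]
  [  0.2644    1.2832    0.0998    0.2766]
  [  0.2772    0.2580    1.1011    0.1106]
  [  0.0543    0.1058    0.0642    1.0368]
Total output x = L · d:
  x_0 = 1.0672·34 + 0.1008·42 + 0.0776·64 + 0.0774·39 = 48.5033
  x_1 = 0.2644·34 + 1.2832·42 + 0.0998·64 + 0.2766·39 = 80.0609
  x_2 = 0.2772·34 + 0.2580·42 + 1.1011·64 + 0.1106·39 = 95.0473
  x_3 = 0.0543·34 + 0.1058·42 + 0.0642·64 + 1.0368·39 = 50.8350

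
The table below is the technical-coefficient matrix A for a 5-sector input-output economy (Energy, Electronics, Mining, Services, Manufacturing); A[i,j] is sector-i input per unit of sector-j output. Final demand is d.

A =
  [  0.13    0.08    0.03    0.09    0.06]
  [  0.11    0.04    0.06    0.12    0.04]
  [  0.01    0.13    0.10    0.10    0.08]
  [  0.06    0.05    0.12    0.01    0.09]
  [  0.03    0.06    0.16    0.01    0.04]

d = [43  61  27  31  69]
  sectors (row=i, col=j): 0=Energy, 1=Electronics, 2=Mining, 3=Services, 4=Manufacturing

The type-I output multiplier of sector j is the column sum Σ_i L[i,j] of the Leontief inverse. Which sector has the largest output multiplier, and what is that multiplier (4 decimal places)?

Mining (1.7362)

Form M = I − A:
  [  0.87   -0.08   -0.03   -0.09   -0.06]
  [ -0.11    0.96   -0.06   -0.12   -0.04]
  [ -0.01   -0.13    0.90   -0.10   -0.08]
  [ -0.06   -0.05   -0.12    0.99   -0.09]
  [ -0.03   -0.06   -0.16   -0.01    0.96]
Leontief inverse L = M⁻¹:
  [  1.1783    0.1223    0.0823    0.1312    0.0979]
  [  0.1517    1.0826    0.1122    0.1571    0.0787]
  [  0.0500    0.1771    1.1655    0.1450    0.1212]
  [  0.0902    0.0928    0.1706    1.0480    0.1220]
  [  0.0556    0.1020    0.2056    0.0490    1.0711]
Total output x = L · d:
  x_0 = 1.1783·43 + 0.1223·61 + 0.0823·27 + 0.1312·31 + 0.0979·69 = 71.1718
  x_1 = 0.1517·43 + 1.0826·61 + 0.1122·27 + 0.1571·31 + 0.0787·69 = 85.8908
  x_2 = 0.0500·43 + 0.1771·61 + 1.1655·27 + 0.1450·31 + 0.1212·69 = 57.2774
  x_3 = 0.0902·43 + 0.0928·61 + 0.1706·27 + 1.0480·31 + 0.1220·69 = 55.0515
  x_4 = 0.0556·43 + 0.1020·61 + 0.2056·27 + 0.0490·31 + 1.0711·69 = 89.5870
Output multipliers (column sums of L):
  Energy: 1.5257
  Electronics: 1.5768
  Mining: 1.7362
  Services: 1.5304
  Manufacturing: 1.4909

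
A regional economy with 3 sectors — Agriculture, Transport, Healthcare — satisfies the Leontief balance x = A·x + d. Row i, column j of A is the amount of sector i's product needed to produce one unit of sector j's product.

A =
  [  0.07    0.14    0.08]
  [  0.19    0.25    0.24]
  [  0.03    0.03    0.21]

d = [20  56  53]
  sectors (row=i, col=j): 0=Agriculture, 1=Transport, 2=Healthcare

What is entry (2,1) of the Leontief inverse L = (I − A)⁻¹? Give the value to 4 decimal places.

Form M = I − A:
  [  0.93   -0.14   -0.08]
  [ -0.19    0.75   -0.24]
  [ -0.03   -0.03    0.79]
Leontief inverse L = M⁻¹:
  [  1.1255    0.2173    0.1800]
  [  0.3025    1.4081    0.4584]
  [  0.0542    0.0617    1.2901]
Total output x = L · d:
  x_0 = 1.1255·20 + 0.2173·56 + 0.1800·53 = 44.2164
  x_1 = 0.3025·20 + 1.4081·56 + 0.4584·53 = 109.2008
  x_2 = 0.0542·20 + 0.0617·56 + 1.2901·53 = 72.9146

L[2,1] = 0.0617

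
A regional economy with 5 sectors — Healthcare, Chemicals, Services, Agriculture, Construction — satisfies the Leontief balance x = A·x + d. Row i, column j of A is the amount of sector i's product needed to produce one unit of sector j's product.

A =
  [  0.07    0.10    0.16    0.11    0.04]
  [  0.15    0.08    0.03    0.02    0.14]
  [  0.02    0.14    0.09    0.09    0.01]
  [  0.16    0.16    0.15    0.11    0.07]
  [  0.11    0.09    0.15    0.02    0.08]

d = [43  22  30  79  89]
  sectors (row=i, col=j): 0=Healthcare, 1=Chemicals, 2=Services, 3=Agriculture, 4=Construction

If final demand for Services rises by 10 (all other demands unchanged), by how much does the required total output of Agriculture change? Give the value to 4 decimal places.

Form M = I − A:
  [  0.93   -0.10   -0.16   -0.11   -0.04]
  [ -0.15    0.92   -0.03   -0.02   -0.14]
  [ -0.02   -0.14    0.91   -0.09   -0.01]
  [ -0.16   -0.16   -0.15    0.89   -0.07]
  [ -0.11   -0.09   -0.15   -0.02    0.92]
Leontief inverse L = M⁻¹:
  [  1.1554    0.2044    0.2549    0.1754    0.0975]
  [  0.2248    1.1610    0.1213    0.0705    0.1931]
  [  0.0894    0.2143    1.1535    0.1338    0.0592]
  [  0.2774    0.2957    0.2806    1.1963    0.1511]
  [  0.1808    0.1794    0.2365    0.0757    1.1304]
Total output x = L · d:
  x_0 = 1.1554·43 + 0.2044·22 + 0.2549·30 + 0.1754·79 + 0.0975·89 = 84.3520
  x_1 = 0.2248·43 + 1.1610·22 + 0.1213·30 + 0.0705·79 + 0.1931·89 = 61.6041
  x_2 = 0.0894·43 + 0.2143·22 + 1.1535·30 + 0.1338·79 + 0.0592·89 = 59.0096
  x_3 = 0.2774·43 + 0.2957·22 + 0.2806·30 + 1.1963·79 + 0.1511·89 = 134.8119
  x_4 = 0.1808·43 + 0.1794·22 + 0.2365·30 + 0.0757·79 + 1.1304·89 = 125.4030
Δx_3 = L[3,2] · Δd_2 = 0.2806 · 10 = 2.8063

2.8063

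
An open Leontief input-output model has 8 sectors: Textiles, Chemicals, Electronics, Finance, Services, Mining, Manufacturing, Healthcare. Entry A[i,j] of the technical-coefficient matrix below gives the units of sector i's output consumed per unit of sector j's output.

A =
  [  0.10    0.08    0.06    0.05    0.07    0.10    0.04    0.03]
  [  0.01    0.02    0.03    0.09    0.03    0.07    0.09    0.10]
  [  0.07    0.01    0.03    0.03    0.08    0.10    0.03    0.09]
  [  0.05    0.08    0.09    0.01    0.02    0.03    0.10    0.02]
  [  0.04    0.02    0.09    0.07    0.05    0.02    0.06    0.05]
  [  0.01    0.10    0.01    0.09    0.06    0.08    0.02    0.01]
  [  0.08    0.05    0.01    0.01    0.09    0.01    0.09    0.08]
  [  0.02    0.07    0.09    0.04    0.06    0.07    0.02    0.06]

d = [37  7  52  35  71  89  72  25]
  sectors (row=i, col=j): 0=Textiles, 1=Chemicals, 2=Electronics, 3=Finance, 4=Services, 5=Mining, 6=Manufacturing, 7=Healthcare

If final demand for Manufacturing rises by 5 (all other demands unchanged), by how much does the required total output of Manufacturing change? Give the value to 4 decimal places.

Form M = I − A:
  [  0.90   -0.08   -0.06   -0.05   -0.07   -0.10   -0.04   -0.03]
  [ -0.01    0.98   -0.03   -0.09   -0.03   -0.07   -0.09   -0.10]
  [ -0.07   -0.01    0.97   -0.03   -0.08   -0.10   -0.03   -0.09]
  [ -0.05   -0.08   -0.09    0.99   -0.02   -0.03   -0.10   -0.02]
  [ -0.04   -0.02   -0.09   -0.07    0.95   -0.02   -0.06   -0.05]
  [ -0.01   -0.10   -0.01   -0.09   -0.06    0.92   -0.02   -0.01]
  [ -0.08   -0.05   -0.01   -0.01   -0.09   -0.01    0.91   -0.08]
  [ -0.02   -0.07   -0.09   -0.04   -0.06   -0.07   -0.02    0.94]
Leontief inverse L = M⁻¹:
  [  1.1434    0.1316    0.1054    0.1001    0.1230    0.1587    0.0911    0.0787]
  [  0.0436    1.0644    0.0695    0.1234    0.0738    0.1110    0.1334    0.1404]
  [  0.1039    0.0553    1.0712    0.0708    0.1248    0.1474    0.0674    0.1272]
  [  0.0862    0.1140    0.1198    1.0437    0.0641    0.0730    0.1410    0.0647]
  [  0.0761    0.0557    0.1270    0.1001    1.0918    0.0612    0.0993    0.0898]
  [  0.0348    0.1356    0.0428    0.1258    0.0922    1.1159    0.0618    0.0443]
  [  0.1174    0.0884    0.0504    0.0461    0.1349    0.0511    1.1323    0.1230]
  [  0.0511    0.1077    0.1274    0.0792    0.1022    0.1169    0.0594    1.1025]
Total output x = L · d:
  x_0 = 1.1434·37 + 0.1316·7 + 0.1054·52 + 0.1001·35 + 0.1230·71 + 0.1587·89 + 0.0911·72 + 0.0787·25 = 83.5892
  x_1 = 0.0436·37 + 1.0644·7 + 0.0695·52 + 0.1234·35 + 0.0738·71 + 0.1110·89 + 0.1334·72 + 0.1404·25 = 45.2309
  x_2 = 0.1039·37 + 0.0553·7 + 1.0712·52 + 0.0708·35 + 0.1248·71 + 0.1474·89 + 0.0674·72 + 0.1272·25 = 92.4222
  x_3 = 0.0862·37 + 0.1140·7 + 0.1198·52 + 1.0437·35 + 0.0641·71 + 0.0730·89 + 0.1410·72 + 0.0647·25 = 69.5563
  x_4 = 0.0761·37 + 0.0557·7 + 0.1270·52 + 0.1001·35 + 1.0918·71 + 0.0612·89 + 0.0993·72 + 0.0898·25 = 105.6772
  x_5 = 0.0348·37 + 0.1356·7 + 0.0428·52 + 0.1258·35 + 0.0922·71 + 1.1159·89 + 0.0618·72 + 0.0443·25 = 120.2802
  x_6 = 0.1174·37 + 0.0884·7 + 0.0504·52 + 0.0461·35 + 0.1349·71 + 0.0511·89 + 1.1323·72 + 0.1230·25 = 107.9189
  x_7 = 0.0511·37 + 0.1077·7 + 0.1274·52 + 0.0792·35 + 0.1022·71 + 0.1169·89 + 0.0594·72 + 1.1025·25 = 61.5498
Δx_6 = L[6,6] · Δd_6 = 1.1323 · 5 = 5.6613

5.6613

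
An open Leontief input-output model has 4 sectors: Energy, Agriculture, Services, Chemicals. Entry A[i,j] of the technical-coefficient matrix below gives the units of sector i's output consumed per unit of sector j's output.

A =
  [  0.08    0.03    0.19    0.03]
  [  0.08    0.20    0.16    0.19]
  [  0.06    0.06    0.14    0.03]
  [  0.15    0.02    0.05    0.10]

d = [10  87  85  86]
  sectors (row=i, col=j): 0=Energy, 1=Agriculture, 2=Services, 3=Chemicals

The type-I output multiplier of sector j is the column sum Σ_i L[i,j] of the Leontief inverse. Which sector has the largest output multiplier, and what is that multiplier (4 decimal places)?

Form M = I − A:
  [  0.92   -0.03   -0.19   -0.03]
  [ -0.08    0.80   -0.16   -0.19]
  [ -0.06   -0.06    0.86   -0.03]
  [ -0.15   -0.02   -0.05    0.90]
Leontief inverse L = M⁻¹:
  [  1.1192    0.0631    0.2625    0.0594]
  [  0.1779    1.2860    0.2953    0.2873]
  [  0.0973    0.0957    1.2058    0.0636]
  [  0.1959    0.0444    0.1173    1.1309]
Total output x = L · d:
  x_0 = 1.1192·10 + 0.0631·87 + 0.2625·85 + 0.0594·86 = 44.1036
  x_1 = 0.1779·10 + 1.2860·87 + 0.2953·85 + 0.2873·86 = 163.4630
  x_2 = 0.0973·10 + 0.0957·87 + 1.2058·85 + 0.0636·86 = 117.2623
  x_3 = 0.1959·10 + 0.0444·87 + 0.1173·85 + 1.1309·86 = 113.0532
Output multipliers (column sums of L):
  Energy: 1.5904
  Agriculture: 1.4892
  Services: 1.8808
  Chemicals: 1.5412

Services (1.8808)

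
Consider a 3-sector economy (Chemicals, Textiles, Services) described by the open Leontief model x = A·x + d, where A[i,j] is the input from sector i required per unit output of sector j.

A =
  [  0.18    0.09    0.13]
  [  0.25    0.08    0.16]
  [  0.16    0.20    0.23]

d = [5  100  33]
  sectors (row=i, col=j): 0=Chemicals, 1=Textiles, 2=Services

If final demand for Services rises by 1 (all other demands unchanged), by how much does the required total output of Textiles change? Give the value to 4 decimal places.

Form M = I − A:
  [  0.82   -0.09   -0.13]
  [ -0.25    0.92   -0.16]
  [ -0.16   -0.20    0.77]
Leontief inverse L = M⁻¹:
  [  1.3279    0.1871    0.2631]
  [  0.4282    1.1987    0.3214]
  [  0.3871    0.3502    1.4368]
Total output x = L · d:
  x_0 = 1.3279·5 + 0.1871·100 + 0.2631·33 = 34.0294
  x_1 = 0.4282·5 + 1.1987·100 + 0.3214·33 = 132.6165
  x_2 = 0.3871·5 + 0.3502·100 + 1.4368·33 = 84.3740
Δx_1 = L[1,2] · Δd_2 = 0.3214 · 1 = 0.3214

0.3214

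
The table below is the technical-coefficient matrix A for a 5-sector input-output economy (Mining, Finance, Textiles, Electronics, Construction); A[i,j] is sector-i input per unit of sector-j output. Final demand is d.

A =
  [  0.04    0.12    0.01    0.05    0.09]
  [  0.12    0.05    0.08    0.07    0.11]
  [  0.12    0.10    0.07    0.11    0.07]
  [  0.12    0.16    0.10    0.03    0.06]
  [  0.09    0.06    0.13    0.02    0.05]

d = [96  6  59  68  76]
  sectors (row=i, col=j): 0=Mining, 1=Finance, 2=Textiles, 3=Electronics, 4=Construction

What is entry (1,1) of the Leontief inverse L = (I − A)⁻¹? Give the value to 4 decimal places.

L[1,1] = 1.1187

Form M = I − A:
  [  0.96   -0.12   -0.01   -0.05   -0.09]
  [ -0.12    0.95   -0.08   -0.07   -0.11]
  [ -0.12   -0.10    0.93   -0.11   -0.07]
  [ -0.12   -0.16   -0.10    0.97   -0.06]
  [ -0.09   -0.06   -0.13   -0.02    0.95]
Leontief inverse L = M⁻¹:
  [  1.0907    0.1645    0.0525    0.0767    0.1311]
  [  0.1854    1.1187    0.1328    0.1087    0.1637]
  [  0.1947    0.1774    1.1275    0.1534    0.1318]
  [  0.1946    0.2303    0.1552    1.0777    0.1246]
  [  0.1458    0.1154    0.1709    0.0578    1.0960]
Total output x = L · d:
  x_0 = 1.0907·96 + 0.1645·6 + 0.0525·59 + 0.0767·68 + 0.1311·76 = 123.9666
  x_1 = 0.1854·96 + 1.1187·6 + 0.1328·59 + 0.1087·68 + 0.1637·76 = 52.1813
  x_2 = 0.1947·96 + 0.1774·6 + 1.1275·59 + 0.1534·68 + 0.1318·76 = 106.7222
  x_3 = 0.1946·96 + 0.2303·6 + 0.1552·59 + 1.0777·68 + 0.1246·76 = 111.9766
  x_4 = 0.1458·96 + 0.1154·6 + 0.1709·59 + 0.0578·68 + 1.0960·76 = 112.0014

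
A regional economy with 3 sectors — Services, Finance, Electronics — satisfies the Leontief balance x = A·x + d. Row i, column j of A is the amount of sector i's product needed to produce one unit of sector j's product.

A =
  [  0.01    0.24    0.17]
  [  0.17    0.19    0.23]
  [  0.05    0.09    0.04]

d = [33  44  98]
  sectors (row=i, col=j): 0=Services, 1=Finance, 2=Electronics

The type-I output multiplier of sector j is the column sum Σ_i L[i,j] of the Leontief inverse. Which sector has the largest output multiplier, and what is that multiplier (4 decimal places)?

Finance (1.8465)

Form M = I − A:
  [  0.99   -0.24   -0.17]
  [ -0.17    0.81   -0.23]
  [ -0.05   -0.09    0.96]
Leontief inverse L = M⁻¹:
  [  1.0845    0.3520    0.2764]
  [  0.2503    1.3496    0.3677]
  [  0.0800    0.1449    1.0905]
Total output x = L · d:
  x_0 = 1.0845·33 + 0.3520·44 + 0.2764·98 = 78.3656
  x_1 = 0.2503·33 + 1.3496·44 + 0.3677·98 = 103.6735
  x_2 = 0.0800·33 + 0.1449·44 + 1.0905·98 = 115.8843
Output multipliers (column sums of L):
  Services: 1.4148
  Finance: 1.8465
  Electronics: 1.7346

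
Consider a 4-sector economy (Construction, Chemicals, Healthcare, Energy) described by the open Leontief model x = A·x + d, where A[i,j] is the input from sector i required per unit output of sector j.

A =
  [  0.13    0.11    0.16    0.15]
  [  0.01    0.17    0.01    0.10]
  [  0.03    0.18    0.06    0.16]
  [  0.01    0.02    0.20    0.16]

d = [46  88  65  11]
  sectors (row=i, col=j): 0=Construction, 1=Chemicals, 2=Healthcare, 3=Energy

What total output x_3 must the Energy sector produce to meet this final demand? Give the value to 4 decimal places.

Form M = I − A:
  [  0.87   -0.11   -0.16   -0.15]
  [ -0.01    0.83   -0.01   -0.10]
  [ -0.03   -0.18    0.94   -0.16]
  [ -0.01   -0.02   -0.20    0.84]
Leontief inverse L = M⁻¹:
  [  1.1642    0.2177    0.2608    0.2835]
  [  0.0176    1.2217    0.0496    0.1580]
  [  0.0448    0.2567    1.1281    0.2534]
  [  0.0249    0.0928    0.2729    1.2580]
Total output x = L · d:
  x_0 = 1.1642·46 + 0.2177·88 + 0.2608·65 + 0.2835·11 = 92.7771
  x_1 = 0.0176·46 + 1.2217·88 + 0.0496·65 + 0.1580·11 = 113.2821
  x_2 = 0.0448·46 + 0.2567·88 + 1.1281·65 + 0.2534·11 = 100.7619
  x_3 = 0.0249·46 + 0.0928·88 + 0.2729·65 + 1.2580·11 = 40.8878

40.8878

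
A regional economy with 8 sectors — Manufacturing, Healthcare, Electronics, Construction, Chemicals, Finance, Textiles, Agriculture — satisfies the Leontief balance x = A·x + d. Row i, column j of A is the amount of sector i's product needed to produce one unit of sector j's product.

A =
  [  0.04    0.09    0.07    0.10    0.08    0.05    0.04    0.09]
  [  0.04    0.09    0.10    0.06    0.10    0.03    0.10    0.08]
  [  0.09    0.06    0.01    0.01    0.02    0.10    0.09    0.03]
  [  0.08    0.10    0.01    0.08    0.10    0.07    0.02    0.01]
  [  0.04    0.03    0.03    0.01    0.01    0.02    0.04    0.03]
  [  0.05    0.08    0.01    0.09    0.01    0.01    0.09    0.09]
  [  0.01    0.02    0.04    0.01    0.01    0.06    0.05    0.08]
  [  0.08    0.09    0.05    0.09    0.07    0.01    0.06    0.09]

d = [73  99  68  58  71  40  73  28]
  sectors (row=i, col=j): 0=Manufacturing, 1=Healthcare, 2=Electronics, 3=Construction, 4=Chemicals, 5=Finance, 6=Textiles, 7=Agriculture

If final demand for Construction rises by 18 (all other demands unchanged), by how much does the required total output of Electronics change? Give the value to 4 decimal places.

0.9922

Form M = I − A:
  [  0.96   -0.09   -0.07   -0.10   -0.08   -0.05   -0.04   -0.09]
  [ -0.04    0.91   -0.10   -0.06   -0.10   -0.03   -0.10   -0.08]
  [ -0.09   -0.06    0.99   -0.01   -0.02   -0.10   -0.09   -0.03]
  [ -0.08   -0.10   -0.01    0.92   -0.10   -0.07   -0.02   -0.01]
  [ -0.04   -0.03   -0.03   -0.01    0.99   -0.02   -0.04   -0.03]
  [ -0.05   -0.08   -0.01   -0.09   -0.01    0.99   -0.09   -0.09]
  [ -0.01   -0.02   -0.04   -0.01   -0.01   -0.06    0.95   -0.08]
  [ -0.08   -0.09   -0.05   -0.09   -0.07   -0.01   -0.06    0.91]
Leontief inverse L = M⁻¹:
  [  1.0962    0.1629    0.1123    0.1574    0.1358    0.0932    0.1013    0.1508]
  [  0.0954    1.1599    0.1444    0.1127    0.1518    0.0770    0.1650    0.1445]
  [  0.1246    0.1117    1.0435    0.0551    0.0566    0.1293    0.1370    0.0838]
  [  0.1228    0.1611    0.0478    1.1299    0.1474    0.1037    0.0704    0.0616]
  [  0.0596    0.0566    0.0472    0.0317    1.0298    0.0370    0.0640    0.0560]
  [  0.0916    0.1379    0.0467    0.1376    0.0581    1.0442    0.1360    0.1414]
  [  0.0377    0.0554    0.0601    0.0396    0.0337    0.0799    1.0828    0.1152]
  [  0.1329    0.1606    0.0943    0.1463    0.1267    0.0528    0.1175    1.1506]
Total output x = L · d:
  x_0 = 1.0962·73 + 0.1629·99 + 0.1123·68 + 0.1574·58 + 0.1358·71 + 0.0932·40 + 0.1013·73 + 0.1508·28 = 137.9189
  x_1 = 0.0954·73 + 1.1599·99 + 0.1444·68 + 0.1127·58 + 0.1518·71 + 0.0770·40 + 0.1650·73 + 0.1445·28 = 168.1037
  x_2 = 0.1246·73 + 0.1117·99 + 1.0435·68 + 0.0551·58 + 0.0566·71 + 0.1293·40 + 0.1370·73 + 0.0838·28 = 115.8490
  x_3 = 0.1228·73 + 0.1611·99 + 0.0478·68 + 1.1299·58 + 0.1474·71 + 0.1037·40 + 0.0704·73 + 0.0616·28 = 115.1627
  x_4 = 0.0596·73 + 0.0566·99 + 0.0472·68 + 0.0317·58 + 1.0298·71 + 0.0370·40 + 0.0640·73 + 0.0560·28 = 95.8423
  x_5 = 0.0916·73 + 0.1379·99 + 0.0467·68 + 0.1376·58 + 0.0581·71 + 1.0442·40 + 0.1360·73 + 0.1414·28 = 91.2783
  x_6 = 0.0377·73 + 0.0554·99 + 0.0601·68 + 0.0396·58 + 0.0337·71 + 0.0799·40 + 1.0828·73 + 0.1152·28 = 102.4785
  x_7 = 0.1329·73 + 0.1606·99 + 0.0943·68 + 0.1463·58 + 0.1267·71 + 0.0528·40 + 0.1175·73 + 1.1506·28 = 92.4070
Δx_2 = L[2,3] · Δd_3 = 0.0551 · 18 = 0.9922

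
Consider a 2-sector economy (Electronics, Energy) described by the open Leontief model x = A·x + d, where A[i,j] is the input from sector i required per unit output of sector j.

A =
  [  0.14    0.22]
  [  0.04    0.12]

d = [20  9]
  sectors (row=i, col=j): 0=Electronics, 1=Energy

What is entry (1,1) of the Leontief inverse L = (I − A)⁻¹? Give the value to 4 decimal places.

L[1,1] = 1.1497

Form M = I − A:
  [  0.86   -0.22]
  [ -0.04    0.88]
Leontief inverse L = M⁻¹:
  [  1.1765    0.2941]
  [  0.0535    1.1497]
Total output x = L · d:
  x_0 = 1.1765·20 + 0.2941·9 = 26.1765
  x_1 = 0.0535·20 + 1.1497·9 = 11.4171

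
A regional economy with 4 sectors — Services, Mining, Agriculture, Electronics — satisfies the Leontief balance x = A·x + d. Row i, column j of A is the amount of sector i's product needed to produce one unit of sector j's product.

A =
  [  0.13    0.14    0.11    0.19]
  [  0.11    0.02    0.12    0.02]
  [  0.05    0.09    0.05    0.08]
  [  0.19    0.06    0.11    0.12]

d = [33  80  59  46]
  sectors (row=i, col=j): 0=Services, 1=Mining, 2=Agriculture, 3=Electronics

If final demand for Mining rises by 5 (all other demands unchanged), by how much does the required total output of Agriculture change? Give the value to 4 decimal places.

Form M = I − A:
  [  0.87   -0.14   -0.11   -0.19]
  [ -0.11    0.98   -0.12   -0.02]
  [ -0.05   -0.09    0.95   -0.08]
  [ -0.19   -0.06   -0.11    0.88]
Leontief inverse L = M⁻¹:
  [  1.2528    0.2159    0.2064    0.2942]
  [  0.1596    1.0625    0.1612    0.0733]
  [  0.1059    0.1233    1.0950    0.1252]
  [  0.2946    0.1345    0.1924    1.2205]
Total output x = L · d:
  x_0 = 1.2528·33 + 0.2159·80 + 0.2064·59 + 0.2942·46 = 84.3286
  x_1 = 0.1596·33 + 1.0625·80 + 0.1612·59 + 0.0733·46 = 103.1455
  x_2 = 0.1059·33 + 0.1233·80 + 1.0950·59 + 0.1252·46 = 83.7240
  x_3 = 0.2946·33 + 0.1345·80 + 0.1924·59 + 1.2205·46 = 87.9782
Δx_2 = L[2,1] · Δd_1 = 0.1233 · 5 = 0.6167

0.6167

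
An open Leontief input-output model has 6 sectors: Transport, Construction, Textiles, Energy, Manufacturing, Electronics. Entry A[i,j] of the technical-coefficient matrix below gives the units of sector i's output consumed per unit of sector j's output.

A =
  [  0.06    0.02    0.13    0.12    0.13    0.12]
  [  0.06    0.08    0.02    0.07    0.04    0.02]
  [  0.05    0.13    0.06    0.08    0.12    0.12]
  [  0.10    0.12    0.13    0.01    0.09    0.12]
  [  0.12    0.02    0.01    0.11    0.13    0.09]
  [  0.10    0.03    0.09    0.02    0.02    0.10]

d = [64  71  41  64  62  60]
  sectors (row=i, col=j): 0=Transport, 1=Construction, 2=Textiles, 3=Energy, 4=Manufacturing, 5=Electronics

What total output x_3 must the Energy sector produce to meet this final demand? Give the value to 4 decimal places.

Form M = I − A:
  [  0.94   -0.02   -0.13   -0.12   -0.13   -0.12]
  [ -0.06    0.92   -0.02   -0.07   -0.04   -0.02]
  [ -0.05   -0.13    0.94   -0.08   -0.12   -0.12]
  [ -0.10   -0.12   -0.13    0.99   -0.09   -0.12]
  [ -0.12   -0.02   -0.01   -0.11    0.87   -0.09]
  [ -0.10   -0.03   -0.09   -0.02   -0.02    0.90]
Leontief inverse L = M⁻¹:
  [  1.1564    0.0934    0.2137    0.1945    0.2321    0.2339]
  [  0.1046    1.1161    0.0608    0.1077    0.0881    0.0700]
  [  0.1373    0.1935    1.1302    0.1488    0.2056    0.2137]
  [  0.1847    0.1855    0.2026    1.0866    0.1815    0.2188]
  [  0.2028    0.0717    0.0845    0.1754    1.2171    0.1850]
  [  0.1543    0.0726    0.1452    0.0681    0.0804    1.1698]
Total output x = L · d:
  x_0 = 1.1564·64 + 0.0934·71 + 0.2137·41 + 0.1945·64 + 0.2321·62 + 0.2339·60 = 130.2693
  x_1 = 0.1046·64 + 1.1161·71 + 0.0608·41 + 0.1077·64 + 0.0881·62 + 0.0700·60 = 104.9819
  x_2 = 0.1373·64 + 0.1935·71 + 1.1302·41 + 0.1488·64 + 0.2056·62 + 0.2137·60 = 103.9560
  x_3 = 0.1847·64 + 0.1855·71 + 0.2026·41 + 1.0866·64 + 0.1815·62 + 0.2188·60 = 127.2120
  x_4 = 0.2028·64 + 0.0717·71 + 0.0845·41 + 0.1754·64 + 1.2171·62 + 0.1850·60 = 119.3231
  x_5 = 0.1543·64 + 0.0726·71 + 0.1452·41 + 0.0681·64 + 0.0804·62 + 1.1698·60 = 100.5146

127.2120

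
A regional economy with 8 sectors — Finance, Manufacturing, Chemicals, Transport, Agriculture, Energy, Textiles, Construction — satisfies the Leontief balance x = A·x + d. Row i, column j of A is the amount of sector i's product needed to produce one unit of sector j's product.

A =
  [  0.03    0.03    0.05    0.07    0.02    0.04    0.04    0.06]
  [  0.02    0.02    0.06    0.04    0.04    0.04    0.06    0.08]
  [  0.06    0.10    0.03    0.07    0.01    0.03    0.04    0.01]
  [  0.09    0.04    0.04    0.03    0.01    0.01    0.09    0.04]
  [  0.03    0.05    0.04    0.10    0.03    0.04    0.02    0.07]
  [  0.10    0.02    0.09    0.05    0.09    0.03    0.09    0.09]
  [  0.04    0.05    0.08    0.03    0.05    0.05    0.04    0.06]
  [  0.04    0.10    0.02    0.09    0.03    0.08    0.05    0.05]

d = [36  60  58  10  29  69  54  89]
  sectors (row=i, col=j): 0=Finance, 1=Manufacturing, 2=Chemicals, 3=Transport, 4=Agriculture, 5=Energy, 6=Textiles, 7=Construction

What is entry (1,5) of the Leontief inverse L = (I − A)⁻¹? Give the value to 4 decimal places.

Form M = I − A:
  [  0.97   -0.03   -0.05   -0.07   -0.02   -0.04   -0.04   -0.06]
  [ -0.02    0.98   -0.06   -0.04   -0.04   -0.04   -0.06   -0.08]
  [ -0.06   -0.10    0.97   -0.07   -0.01   -0.03   -0.04   -0.01]
  [ -0.09   -0.04   -0.04    0.97   -0.01   -0.01   -0.09   -0.04]
  [ -0.03   -0.05   -0.04   -0.10    0.97   -0.04   -0.02   -0.07]
  [ -0.10   -0.02   -0.09   -0.05   -0.09    0.97   -0.09   -0.09]
  [ -0.04   -0.05   -0.08   -0.03   -0.05   -0.05    0.96   -0.06]
  [ -0.04   -0.10   -0.02   -0.09   -0.03   -0.08   -0.05    0.95]
Leontief inverse L = M⁻¹:
  [  1.0609    0.0608    0.0779    0.1025    0.0386    0.0625    0.0722    0.0906]
  [  0.0515    1.0549    0.0896    0.0766    0.0606    0.0657    0.0923    0.1128]
  [  0.0884    0.1256    1.0602    0.0999    0.0288    0.0511    0.0727    0.0431]
  [  0.1166    0.0696    0.0697    1.0623    0.0285    0.0340    0.1192    0.0715]
  [  0.0645    0.0832    0.0702    0.1362    1.0500    0.0645    0.0570    0.1046]
  [  0.1450    0.0716    0.1345    0.1076    0.1189    1.0686    0.1361    0.1397]
  [  0.0739    0.0867    0.1129    0.0707    0.0726    0.0772    1.0753    0.0967]
  [  0.0811    0.1361    0.0611    0.1322    0.0583    0.1099    0.0954    1.0962]
Total output x = L · d:
  x_0 = 1.0609·36 + 0.0608·60 + 0.0779·58 + 0.1025·10 + 0.0386·29 + 0.0625·69 + 0.0722·54 + 0.0906·89 = 64.7741
  x_1 = 0.0515·36 + 1.0549·60 + 0.0896·58 + 0.0766·10 + 0.0606·29 + 0.0657·69 + 0.0923·54 + 0.1128·89 = 92.4290
  x_2 = 0.0884·36 + 0.1256·60 + 1.0602·58 + 0.0999·10 + 0.0288·29 + 0.0511·69 + 0.0727·54 + 0.0431·89 = 85.3298
  x_3 = 0.1166·36 + 0.0696·60 + 0.0697·58 + 1.0623·10 + 0.0285·29 + 0.0340·69 + 0.1192·54 + 0.0715·89 = 39.0122
  x_4 = 0.0645·36 + 0.0832·60 + 0.0702·58 + 0.1362·10 + 1.0500·29 + 0.0645·69 + 0.0570·54 + 0.1046·89 = 60.0350
  x_5 = 0.1450·36 + 0.0716·60 + 0.1345·58 + 0.1076·10 + 0.1189·29 + 1.0686·69 + 0.1361·54 + 0.1397·89 = 115.3652
  x_6 = 0.0739·36 + 0.0867·60 + 0.1129·58 + 0.0707·10 + 0.0726·29 + 0.0772·69 + 1.0753·54 + 0.0967·89 = 89.2246
  x_7 = 0.0811·36 + 0.1361·60 + 0.0611·58 + 0.1322·10 + 0.0583·29 + 0.1099·69 + 0.0954·54 + 1.0962·89 = 127.9401

L[1,5] = 0.0657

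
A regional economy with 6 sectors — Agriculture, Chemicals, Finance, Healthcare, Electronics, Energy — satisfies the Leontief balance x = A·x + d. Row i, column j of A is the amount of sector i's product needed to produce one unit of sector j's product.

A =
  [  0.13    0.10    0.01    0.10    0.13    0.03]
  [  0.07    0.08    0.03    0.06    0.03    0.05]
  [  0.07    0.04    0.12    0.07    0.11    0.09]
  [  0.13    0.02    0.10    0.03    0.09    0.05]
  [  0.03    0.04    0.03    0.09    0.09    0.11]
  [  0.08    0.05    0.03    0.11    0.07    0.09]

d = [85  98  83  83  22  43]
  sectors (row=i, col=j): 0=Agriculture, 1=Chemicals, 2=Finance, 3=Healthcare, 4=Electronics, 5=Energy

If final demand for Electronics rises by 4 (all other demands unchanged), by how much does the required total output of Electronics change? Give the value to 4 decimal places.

Form M = I − A:
  [  0.87   -0.10   -0.01   -0.10   -0.13   -0.03]
  [ -0.07    0.92   -0.03   -0.06   -0.03   -0.05]
  [ -0.07   -0.04    0.88   -0.07   -0.11   -0.09]
  [ -0.13   -0.02   -0.10    0.97   -0.09   -0.05]
  [ -0.03   -0.04   -0.03   -0.09    0.91   -0.11]
  [ -0.08   -0.05   -0.03   -0.11   -0.07    0.91]
Leontief inverse L = M⁻¹:
  [  1.2052    0.1504    0.0477    0.1659    0.2060    0.0867]
  [  0.1199    1.1127    0.0565    0.1021    0.0773    0.0856]
  [  0.1427    0.0861    1.1686    0.1397    0.1903    0.1557]
  [  0.1944    0.0635    0.1375    1.0916    0.1624    0.1031]
  [  0.0867    0.0739    0.0643    0.1428    1.1479    0.1599]
  [  0.1474    0.0906    0.0674    0.1677    0.1366    1.1411]
Total output x = L · d:
  x_0 = 1.2052·85 + 0.1504·98 + 0.0477·83 + 0.1659·83 + 0.2060·22 + 0.0867·43 = 143.1674
  x_1 = 0.1199·85 + 1.1127·98 + 0.0565·83 + 0.1021·83 + 0.0773·22 + 0.0856·43 = 137.7781
  x_2 = 0.1427·85 + 0.0861·98 + 1.1686·83 + 0.1397·83 + 0.1903·22 + 0.1557·43 = 140.0322
  x_3 = 0.1944·85 + 0.0635·98 + 0.1375·83 + 1.0916·83 + 0.1624·22 + 0.1031·43 = 132.7573
  x_4 = 0.0867·85 + 0.0739·98 + 0.0643·83 + 0.1428·83 + 1.1479·22 + 0.1599·43 = 63.9388
  x_5 = 0.1474·85 + 0.0906·98 + 0.0674·83 + 0.1677·83 + 0.1366·22 + 1.1411·43 = 92.9915
Δx_4 = L[4,4] · Δd_4 = 1.1479 · 4 = 4.5917

4.5917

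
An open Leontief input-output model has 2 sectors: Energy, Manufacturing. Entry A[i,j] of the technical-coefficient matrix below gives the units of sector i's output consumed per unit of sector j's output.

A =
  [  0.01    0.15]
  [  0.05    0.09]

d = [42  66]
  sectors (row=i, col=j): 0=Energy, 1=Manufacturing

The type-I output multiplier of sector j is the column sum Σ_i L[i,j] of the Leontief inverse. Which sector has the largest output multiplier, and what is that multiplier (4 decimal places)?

Manufacturing (1.2760)

Form M = I − A:
  [  0.99   -0.15]
  [ -0.05    0.91]
Leontief inverse L = M⁻¹:
  [  1.0186    0.1679]
  [  0.0560    1.1081]
Total output x = L · d:
  x_0 = 1.0186·42 + 0.1679·66 = 53.8617
  x_1 = 0.0560·42 + 1.1081·66 = 75.4869
Output multipliers (column sums of L):
  Energy: 1.0745
  Manufacturing: 1.2760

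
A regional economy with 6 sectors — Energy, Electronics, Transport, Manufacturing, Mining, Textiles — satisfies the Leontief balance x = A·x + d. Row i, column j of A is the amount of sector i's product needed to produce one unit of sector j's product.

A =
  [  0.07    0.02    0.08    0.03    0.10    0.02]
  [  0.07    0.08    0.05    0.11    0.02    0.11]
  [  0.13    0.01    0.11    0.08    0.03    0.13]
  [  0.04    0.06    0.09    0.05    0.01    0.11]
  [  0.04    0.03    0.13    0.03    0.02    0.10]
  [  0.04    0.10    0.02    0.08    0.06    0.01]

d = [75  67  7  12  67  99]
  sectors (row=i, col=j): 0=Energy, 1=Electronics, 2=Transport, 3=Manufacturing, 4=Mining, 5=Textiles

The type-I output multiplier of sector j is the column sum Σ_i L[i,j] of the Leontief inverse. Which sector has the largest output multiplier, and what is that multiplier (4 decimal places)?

Form M = I − A:
  [  0.93   -0.02   -0.08   -0.03   -0.10   -0.02]
  [ -0.07    0.92   -0.05   -0.11   -0.02   -0.11]
  [ -0.13   -0.01    0.89   -0.08   -0.03   -0.13]
  [ -0.04   -0.06   -0.09    0.95   -0.01   -0.11]
  [ -0.04   -0.03   -0.13   -0.03    0.98   -0.10]
  [ -0.04   -0.10   -0.02   -0.08   -0.06    0.99]
Leontief inverse L = M⁻¹:
  [  1.1065    0.0401    0.1269    0.0594    0.1220    0.0624]
  [  0.1141    1.1200    0.0999    0.1569    0.0491    0.1623]
  [  0.1834    0.0472    1.1697    0.1274    0.0680    0.1836]
  [  0.0803    0.0922    0.1312    1.0909    0.0346    0.1538]
  [  0.0827    0.0579    0.1735    0.0691    1.0449    0.1441]
  [  0.0714    0.1267    0.0600    0.1132    0.0774    1.0539]
Total output x = L · d:
  x_0 = 1.1065·75 + 0.0401·67 + 0.1269·7 + 0.0594·12 + 0.1220·67 + 0.0624·99 = 101.6290
  x_1 = 0.1141·75 + 1.1200·67 + 0.0999·7 + 0.1569·12 + 0.0491·67 + 0.1623·99 = 105.5312
  x_2 = 0.1834·75 + 0.0472·67 + 1.1697·7 + 0.1274·12 + 0.0680·67 + 0.1836·99 = 49.3574
  x_3 = 0.0803·75 + 0.0922·67 + 0.1312·7 + 1.0909·12 + 0.0346·67 + 0.1538·99 = 43.7566
  x_4 = 0.0827·75 + 0.0579·67 + 0.1735·7 + 0.0691·12 + 1.0449·67 + 0.1441·99 = 96.4025
  x_5 = 0.0714·75 + 0.1267·67 + 0.0600·7 + 0.1132·12 + 0.0774·67 + 1.0539·99 = 125.1415
Output multipliers (column sums of L):
  Energy: 1.6384
  Electronics: 1.4840
  Transport: 1.7612
  Manufacturing: 1.6168
  Mining: 1.3961
  Textiles: 1.7600

Transport (1.7612)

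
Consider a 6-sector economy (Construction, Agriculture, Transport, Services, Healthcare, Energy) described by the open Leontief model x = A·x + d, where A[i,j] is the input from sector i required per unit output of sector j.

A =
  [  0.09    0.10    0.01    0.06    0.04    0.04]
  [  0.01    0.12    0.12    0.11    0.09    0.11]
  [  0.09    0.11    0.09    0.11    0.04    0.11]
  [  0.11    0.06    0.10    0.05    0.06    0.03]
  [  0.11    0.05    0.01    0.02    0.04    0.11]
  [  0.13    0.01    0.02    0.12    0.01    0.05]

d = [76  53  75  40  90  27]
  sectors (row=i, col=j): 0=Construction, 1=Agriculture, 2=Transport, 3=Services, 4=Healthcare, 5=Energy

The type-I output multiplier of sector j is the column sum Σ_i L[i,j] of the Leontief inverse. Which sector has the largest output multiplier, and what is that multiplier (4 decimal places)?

Construction (1.9289)

Form M = I − A:
  [  0.91   -0.10   -0.01   -0.06   -0.04   -0.04]
  [ -0.01    0.88   -0.12   -0.11   -0.09   -0.11]
  [ -0.09   -0.11    0.91   -0.11   -0.04   -0.11]
  [ -0.11   -0.06   -0.10    0.95   -0.06   -0.03]
  [ -0.11   -0.05   -0.01   -0.02    0.96   -0.11]
  [ -0.13   -0.01   -0.02   -0.12   -0.01    0.95]
Leontief inverse L = M⁻¹:
  [  1.1381    0.1473    0.0462    0.1061    0.0706    0.0819]
  [  0.0978    1.1937    0.1852    0.1922    0.1376    0.1858]
  [  0.1746    0.1835    1.1507    0.1898    0.0861    0.1778]
  [  0.1724    0.1191    0.1420    1.1063    0.0943    0.0833]
  [  0.1620    0.0895    0.0357    0.0656    1.0639    0.1466]
  [  0.1839    0.0526    0.0508    0.1610    0.0360    1.0816]
Total output x = L · d:
  x_0 = 1.1381·76 + 0.1473·53 + 0.0462·75 + 0.1061·40 + 0.0706·90 + 0.0819·27 = 110.5790
  x_1 = 0.0978·76 + 1.1937·53 + 0.1852·75 + 0.1922·40 + 0.1376·90 + 0.1858·27 = 109.6835
  x_2 = 0.1746·76 + 0.1835·53 + 1.1507·75 + 0.1898·40 + 0.0861·90 + 0.1778·27 = 129.4463
  x_3 = 0.1724·76 + 0.1191·53 + 0.1420·75 + 1.1063·40 + 0.0943·90 + 0.0833·27 = 85.0496
  x_4 = 0.1620·76 + 0.0895·53 + 0.0357·75 + 0.0656·40 + 1.0639·90 + 0.1466·27 = 122.0667
  x_5 = 0.1839·76 + 0.0526·53 + 0.0508·75 + 0.1610·40 + 0.0360·90 + 1.0816·27 = 59.4607
Output multipliers (column sums of L):
  Construction: 1.9289
  Agriculture: 1.7856
  Transport: 1.6106
  Services: 1.8210
  Healthcare: 1.4887
  Energy: 1.7570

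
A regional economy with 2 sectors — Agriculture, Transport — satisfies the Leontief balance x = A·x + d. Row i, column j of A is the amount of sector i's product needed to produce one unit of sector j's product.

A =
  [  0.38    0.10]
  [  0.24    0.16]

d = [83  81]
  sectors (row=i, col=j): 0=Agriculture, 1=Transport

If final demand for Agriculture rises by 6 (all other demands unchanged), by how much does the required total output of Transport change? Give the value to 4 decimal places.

2.8986

Form M = I − A:
  [  0.62   -0.10]
  [ -0.24    0.84]
Leontief inverse L = M⁻¹:
  [  1.6908    0.2013]
  [  0.4831    1.2480]
Total output x = L · d:
  x_0 = 1.6908·83 + 0.2013·81 = 156.6425
  x_1 = 0.4831·83 + 1.2480·81 = 141.1836
Δx_1 = L[1,0] · Δd_0 = 0.4831 · 6 = 2.8986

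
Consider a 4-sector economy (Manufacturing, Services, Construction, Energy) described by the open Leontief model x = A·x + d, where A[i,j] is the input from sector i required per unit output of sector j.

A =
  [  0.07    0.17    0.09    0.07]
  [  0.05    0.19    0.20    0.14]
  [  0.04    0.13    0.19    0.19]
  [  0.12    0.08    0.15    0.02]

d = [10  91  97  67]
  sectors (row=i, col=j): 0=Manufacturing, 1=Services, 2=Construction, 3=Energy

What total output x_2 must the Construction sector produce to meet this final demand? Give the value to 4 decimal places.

180.4482

Form M = I − A:
  [  0.93   -0.17   -0.09   -0.07]
  [ -0.05    0.81   -0.20   -0.14]
  [ -0.04   -0.13    0.81   -0.19]
  [ -0.12   -0.08   -0.15    0.98]
Leontief inverse L = M⁻¹:
  [  1.1218    0.2881    0.2264    0.1652]
  [  0.1260    1.3528    0.3998    0.2798]
  [  0.1144    0.2754    1.3734    0.3138]
  [  0.1652    0.1879    0.2706    1.1115]
Total output x = L · d:
  x_0 = 1.1218·10 + 0.2881·91 + 0.2264·97 + 0.1652·67 = 70.4574
  x_1 = 0.1260·10 + 1.3528·91 + 0.3998·97 + 0.2798·67 = 181.8980
  x_2 = 0.1144·10 + 0.2754·91 + 1.3734·97 + 0.3138·67 = 180.4482
  x_3 = 0.1652·10 + 0.1879·91 + 0.2706·97 + 1.1115·67 = 119.4632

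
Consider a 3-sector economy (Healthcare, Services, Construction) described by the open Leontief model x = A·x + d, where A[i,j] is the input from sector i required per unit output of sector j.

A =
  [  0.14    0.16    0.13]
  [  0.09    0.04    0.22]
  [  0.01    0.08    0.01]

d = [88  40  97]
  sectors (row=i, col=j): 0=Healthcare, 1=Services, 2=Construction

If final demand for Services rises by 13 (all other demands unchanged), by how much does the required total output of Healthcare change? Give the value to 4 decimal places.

2.7939

Form M = I − A:
  [  0.86   -0.16   -0.13]
  [ -0.09    0.96   -0.22]
  [ -0.01   -0.08    0.99]
Leontief inverse L = M⁻¹:
  [  1.1877    0.2149    0.2037]
  [  0.1162    1.0824    0.2558]
  [  0.0214    0.0896    1.0328]
Total output x = L · d:
  x_0 = 1.1877·88 + 0.2149·40 + 0.2037·97 = 132.8702
  x_1 = 0.1162·88 + 1.0824·40 + 0.2558·97 = 78.3352
  x_2 = 0.0214·88 + 0.0896·40 + 1.0328·97 = 105.6520
Δx_0 = L[0,1] · Δd_1 = 0.2149 · 13 = 2.7939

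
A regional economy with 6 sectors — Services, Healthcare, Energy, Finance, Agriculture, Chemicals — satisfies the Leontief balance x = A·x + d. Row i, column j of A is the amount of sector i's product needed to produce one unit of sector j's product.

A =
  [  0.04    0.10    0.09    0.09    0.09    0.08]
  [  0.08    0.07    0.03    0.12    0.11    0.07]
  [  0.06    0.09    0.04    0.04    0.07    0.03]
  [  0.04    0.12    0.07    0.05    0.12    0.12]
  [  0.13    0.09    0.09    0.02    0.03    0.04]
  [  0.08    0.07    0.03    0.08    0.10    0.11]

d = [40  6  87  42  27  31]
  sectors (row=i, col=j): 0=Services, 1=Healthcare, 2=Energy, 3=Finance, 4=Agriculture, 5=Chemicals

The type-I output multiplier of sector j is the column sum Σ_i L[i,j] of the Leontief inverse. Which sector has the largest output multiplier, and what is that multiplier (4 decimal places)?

Healthcare (1.9752)

Form M = I − A:
  [  0.96   -0.10   -0.09   -0.09   -0.09   -0.08]
  [ -0.08    0.93   -0.03   -0.12   -0.11   -0.07]
  [ -0.06   -0.09    0.96   -0.04   -0.07   -0.03]
  [ -0.04   -0.12   -0.07    0.95   -0.12   -0.12]
  [ -0.13   -0.09   -0.09   -0.02    0.97   -0.04]
  [ -0.08   -0.07   -0.03   -0.08   -0.10    0.89]
Leontief inverse L = M⁻¹:
  [  1.1063    0.1789    0.1403    0.1491    0.1665    0.1458]
  [  0.1454    1.1506    0.0844    0.1783    0.1864    0.1388]
  [  0.1051    0.1433    1.0757    0.0821    0.1214    0.0735]
  [  0.1137    0.2015    0.1228    1.1142    0.1996    0.1894]
  [  0.1798    0.1542    0.1323    0.0728    1.0931    0.0917]
  [  0.1448    0.1468    0.0814    0.1385    0.1745    1.1774]
Total output x = L · d:
  x_0 = 1.1063·40 + 0.1789·6 + 0.1403·87 + 0.1491·42 + 0.1665·27 + 0.1458·31 = 72.8120
  x_1 = 0.1454·40 + 1.1506·6 + 0.0844·87 + 0.1783·42 + 0.1864·27 + 0.1388·31 = 36.8869
  x_2 = 0.1051·40 + 0.1433·6 + 1.0757·87 + 0.0821·42 + 0.1214·27 + 0.0735·31 = 107.6515
  x_3 = 0.1137·40 + 0.2015·6 + 0.1228·87 + 1.1142·42 + 0.1996·27 + 0.1894·31 = 74.4997
  x_4 = 0.1798·40 + 0.1542·6 + 0.1323·87 + 0.0728·42 + 1.0931·27 + 0.0917·31 = 55.0469
  x_5 = 0.1448·40 + 0.1468·6 + 0.0814·87 + 0.1385·42 + 0.1745·27 + 1.1774·31 = 60.7879
Output multipliers (column sums of L):
  Services: 1.7952
  Healthcare: 1.9752
  Energy: 1.6370
  Finance: 1.7350
  Agriculture: 1.9415
  Chemicals: 1.8167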